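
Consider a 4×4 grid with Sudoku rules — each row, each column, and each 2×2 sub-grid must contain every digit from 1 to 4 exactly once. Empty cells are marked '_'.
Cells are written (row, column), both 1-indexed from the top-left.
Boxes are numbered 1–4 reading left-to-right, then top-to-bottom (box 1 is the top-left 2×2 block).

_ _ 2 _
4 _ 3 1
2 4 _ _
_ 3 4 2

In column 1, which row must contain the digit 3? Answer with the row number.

1

Consider where 3 can go in column 1.
(4,1) is out (row 4 already has a 3).
So the only cell in column 1 that can hold 3 is (1,1).
That is row 1.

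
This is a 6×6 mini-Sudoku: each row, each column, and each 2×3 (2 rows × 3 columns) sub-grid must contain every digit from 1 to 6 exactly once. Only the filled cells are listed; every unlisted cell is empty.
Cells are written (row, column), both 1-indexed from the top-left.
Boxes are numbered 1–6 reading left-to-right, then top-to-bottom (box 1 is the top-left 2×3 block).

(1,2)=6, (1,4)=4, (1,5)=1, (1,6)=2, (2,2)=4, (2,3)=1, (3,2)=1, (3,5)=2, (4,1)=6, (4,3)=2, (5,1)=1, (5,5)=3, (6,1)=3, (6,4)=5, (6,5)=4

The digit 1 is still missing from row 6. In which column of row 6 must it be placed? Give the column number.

Consider where 1 can go in row 6.
(6,2) is out (column 2 already has a 1).
(6,3) is out (column 3 already has a 1).
So the only cell in row 6 that can hold 1 is (6,6).
That is column 6.

6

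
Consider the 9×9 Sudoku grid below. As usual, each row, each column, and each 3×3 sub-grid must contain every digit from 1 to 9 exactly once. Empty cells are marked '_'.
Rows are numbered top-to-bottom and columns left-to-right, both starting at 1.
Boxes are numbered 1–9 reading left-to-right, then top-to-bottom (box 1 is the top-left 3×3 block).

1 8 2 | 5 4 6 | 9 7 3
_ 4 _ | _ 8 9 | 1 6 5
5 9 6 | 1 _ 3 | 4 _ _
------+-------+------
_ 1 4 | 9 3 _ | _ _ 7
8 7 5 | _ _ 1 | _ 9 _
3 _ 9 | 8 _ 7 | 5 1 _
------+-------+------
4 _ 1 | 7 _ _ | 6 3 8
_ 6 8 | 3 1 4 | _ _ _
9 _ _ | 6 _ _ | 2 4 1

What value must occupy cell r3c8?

8

Cell r3c8 itself could take any of {2, 8} by direct elimination.
Consider where 8 can go in row 3.
r3c5 is out (column 5 already has a 8).
r3c9 is out (column 9 already has a 8).
So the only cell in row 3 that can hold 8 is r3c8.
Therefore r3c8 = 8.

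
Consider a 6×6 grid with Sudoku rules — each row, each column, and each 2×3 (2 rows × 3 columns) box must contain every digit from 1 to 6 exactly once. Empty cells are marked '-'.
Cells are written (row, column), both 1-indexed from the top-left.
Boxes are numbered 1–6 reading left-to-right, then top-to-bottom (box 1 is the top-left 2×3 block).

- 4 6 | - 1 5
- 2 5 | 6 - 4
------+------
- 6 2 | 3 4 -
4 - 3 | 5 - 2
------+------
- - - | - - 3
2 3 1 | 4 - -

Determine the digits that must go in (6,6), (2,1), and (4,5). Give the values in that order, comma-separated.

6,1,6

For (6,6):
  Row 6 already contains {1, 2, 3, 4}.
  Column 6 already contains {2, 3, 4, 5}.
  Its 2×3 block (box 6) already contains {3, 4}.
  The only value from 1–6 not eliminated is 6, so (6,6) = 6.
For (2,1):
  Consider where 1 can go in row 2.
  (2,5) is out (column 5 already has a 1).
  So the only cell in row 2 that can hold 1 is (2,1).
  So (2,1) = 1.
For (4,5):
  Row 4 already contains {2, 3, 4, 5}.
  Column 5 already contains {1, 4}.
  Its 2×3 block (box 4) already contains {2, 3, 4, 5}.
  The only value from 1–6 not eliminated is 6, so (4,5) = 6.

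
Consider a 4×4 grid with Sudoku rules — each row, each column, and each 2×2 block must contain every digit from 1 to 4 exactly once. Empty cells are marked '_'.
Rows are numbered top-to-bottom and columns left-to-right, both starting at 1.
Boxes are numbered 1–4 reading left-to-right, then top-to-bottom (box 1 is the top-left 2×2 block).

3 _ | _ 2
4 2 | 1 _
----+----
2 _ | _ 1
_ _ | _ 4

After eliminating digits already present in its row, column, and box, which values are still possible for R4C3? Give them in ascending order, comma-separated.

2,3

Row 4 already contains {4}.
Column 3 already contains {1}.
Its 2×2 block (box 4) already contains {1, 4}.
Removing those from 1–4 leaves {2, 3} as the candidates for R4C3.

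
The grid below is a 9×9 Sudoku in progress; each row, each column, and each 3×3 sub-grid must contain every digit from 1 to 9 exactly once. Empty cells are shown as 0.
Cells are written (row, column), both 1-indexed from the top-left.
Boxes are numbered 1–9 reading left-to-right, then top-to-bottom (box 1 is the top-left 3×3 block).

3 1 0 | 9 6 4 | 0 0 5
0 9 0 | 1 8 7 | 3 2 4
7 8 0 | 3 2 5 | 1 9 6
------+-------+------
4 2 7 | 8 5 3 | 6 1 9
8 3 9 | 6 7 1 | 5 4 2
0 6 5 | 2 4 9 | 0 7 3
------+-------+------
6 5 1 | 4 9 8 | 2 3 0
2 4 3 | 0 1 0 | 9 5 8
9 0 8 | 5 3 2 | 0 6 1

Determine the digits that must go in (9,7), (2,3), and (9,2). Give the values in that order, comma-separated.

4,6,7

For (9,7):
  Consider where 4 can go in row 9.
  (9,2) is out (column 2 already has a 4).
  So the only cell in row 9 that can hold 4 is (9,7).
  So (9,7) = 4.
For (2,3):
  Row 2 already contains {1, 2, 3, 4, 7, 8, 9}.
  Column 3 already contains {1, 3, 5, 7, 8, 9}.
  Its 3×3 block (box 1) already contains {1, 3, 7, 8, 9}.
  The only value from 1–9 not eliminated is 6, so (2,3) = 6.
For (9,2):
  Row 9 already contains {1, 2, 3, 5, 6, 8, 9}.
  Column 2 already contains {1, 2, 3, 4, 5, 6, 8, 9}.
  Its 3×3 block (box 7) already contains {1, 2, 3, 4, 5, 6, 8, 9}.
  The only value from 1–9 not eliminated is 7, so (9,2) = 7.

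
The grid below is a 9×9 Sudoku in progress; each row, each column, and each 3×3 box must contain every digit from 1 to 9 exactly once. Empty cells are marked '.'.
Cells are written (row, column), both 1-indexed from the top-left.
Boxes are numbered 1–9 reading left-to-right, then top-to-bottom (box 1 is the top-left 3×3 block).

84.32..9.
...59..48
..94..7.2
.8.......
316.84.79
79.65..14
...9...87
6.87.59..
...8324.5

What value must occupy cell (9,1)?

9

Cell (9,1) itself could take any of {1, 9} by direct elimination.
Consider where 9 can go in row 9.
(9,2) is out (column 2 already has a 9).
(9,3) is out (column 3 already has a 9).
(9,8) is out (column 8 already has a 9).
So the only cell in row 9 that can hold 9 is (9,1).
Therefore (9,1) = 9.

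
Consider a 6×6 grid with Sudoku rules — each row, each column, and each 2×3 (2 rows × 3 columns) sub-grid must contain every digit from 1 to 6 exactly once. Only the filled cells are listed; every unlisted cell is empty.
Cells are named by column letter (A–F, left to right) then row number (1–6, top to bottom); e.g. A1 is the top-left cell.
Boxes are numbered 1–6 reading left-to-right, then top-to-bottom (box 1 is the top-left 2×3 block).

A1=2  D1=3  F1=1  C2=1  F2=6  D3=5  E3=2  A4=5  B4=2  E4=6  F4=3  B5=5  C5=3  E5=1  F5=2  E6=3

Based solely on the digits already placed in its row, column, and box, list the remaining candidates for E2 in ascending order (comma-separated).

Row 2 already contains {1, 6}.
Column E already contains {1, 2, 3, 6}.
Its 2×3 block (box 2) already contains {1, 3, 6}.
Removing those from 1–6 leaves {4, 5} as the candidates for E2.

4,5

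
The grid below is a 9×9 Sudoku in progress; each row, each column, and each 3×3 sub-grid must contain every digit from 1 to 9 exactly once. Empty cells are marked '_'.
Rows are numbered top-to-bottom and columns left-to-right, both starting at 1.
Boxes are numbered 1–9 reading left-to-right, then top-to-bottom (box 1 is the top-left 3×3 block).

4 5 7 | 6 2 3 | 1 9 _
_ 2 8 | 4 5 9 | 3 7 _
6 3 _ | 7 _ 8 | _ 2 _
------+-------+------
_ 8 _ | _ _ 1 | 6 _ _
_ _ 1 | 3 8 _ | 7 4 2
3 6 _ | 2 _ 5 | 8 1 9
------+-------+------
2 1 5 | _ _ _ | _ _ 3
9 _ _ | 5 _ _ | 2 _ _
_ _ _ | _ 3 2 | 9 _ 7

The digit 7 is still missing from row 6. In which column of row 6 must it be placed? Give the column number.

5

Consider where 7 can go in row 6.
r6c3 is out (column 3 already has a 7).
So the only cell in row 6 that can hold 7 is r6c5.
That is column 5.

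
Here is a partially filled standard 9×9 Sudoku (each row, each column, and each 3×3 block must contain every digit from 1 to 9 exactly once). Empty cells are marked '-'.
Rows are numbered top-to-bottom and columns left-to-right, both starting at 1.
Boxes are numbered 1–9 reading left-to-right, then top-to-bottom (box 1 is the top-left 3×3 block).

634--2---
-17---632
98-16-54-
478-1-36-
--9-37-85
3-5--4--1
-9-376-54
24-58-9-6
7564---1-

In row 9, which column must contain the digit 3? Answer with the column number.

Consider where 3 can go in row 9.
r9c5 is out (column 5 already has a 3).
r9c6 is out (box 8 already has a 3).
r9c7 is out (column 7 already has a 3).
So the only cell in row 9 that can hold 3 is r9c9.
That is column 9.

9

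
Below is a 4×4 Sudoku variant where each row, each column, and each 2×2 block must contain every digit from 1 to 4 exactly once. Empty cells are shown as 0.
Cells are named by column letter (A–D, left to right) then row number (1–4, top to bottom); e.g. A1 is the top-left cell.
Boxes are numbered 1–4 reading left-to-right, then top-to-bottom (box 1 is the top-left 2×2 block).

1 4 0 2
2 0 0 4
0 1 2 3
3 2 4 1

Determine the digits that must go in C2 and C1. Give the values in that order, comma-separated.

For C2:
  Consider where 1 can go in row 2.
  B2 is out (column B already has a 1).
  So the only cell in row 2 that can hold 1 is C2.
  So C2 = 1.
For C1:
  Row 1 already contains {1, 2, 4}.
  Column C already contains {2, 4}.
  Its 2×2 block (box 2) already contains {2, 4}.
  The only value from 1–4 not eliminated is 3, so C1 = 3.

1,3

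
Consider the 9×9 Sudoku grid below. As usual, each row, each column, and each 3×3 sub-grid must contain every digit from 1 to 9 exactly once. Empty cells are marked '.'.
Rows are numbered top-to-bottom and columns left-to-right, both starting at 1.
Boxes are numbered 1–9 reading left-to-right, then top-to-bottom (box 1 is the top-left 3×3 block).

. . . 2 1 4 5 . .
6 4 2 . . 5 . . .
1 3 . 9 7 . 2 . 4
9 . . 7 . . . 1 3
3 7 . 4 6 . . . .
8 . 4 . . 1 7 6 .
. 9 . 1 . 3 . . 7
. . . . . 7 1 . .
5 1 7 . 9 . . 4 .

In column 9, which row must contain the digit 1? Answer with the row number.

Consider where 1 can go in column 9.
r1c9 is out (row 1 already has a 1).
r5c9 is out (box 6 already has a 1).
r6c9 is out (row 6 already has a 1).
r8c9 is out (row 8 already has a 1).
r9c9 is out (row 9 already has a 1).
So the only cell in column 9 that can hold 1 is r2c9.
That is row 2.

2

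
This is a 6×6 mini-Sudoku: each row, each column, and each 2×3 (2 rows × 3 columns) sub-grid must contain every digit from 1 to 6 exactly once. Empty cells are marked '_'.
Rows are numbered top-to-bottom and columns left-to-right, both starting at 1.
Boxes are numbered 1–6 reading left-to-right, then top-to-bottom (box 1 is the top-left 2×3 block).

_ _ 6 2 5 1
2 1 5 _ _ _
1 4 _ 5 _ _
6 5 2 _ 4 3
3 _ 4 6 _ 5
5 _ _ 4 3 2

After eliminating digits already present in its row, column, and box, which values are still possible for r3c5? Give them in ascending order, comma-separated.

Row 3 already contains {1, 4, 5}.
Column 5 already contains {3, 4, 5}.
Its 2×3 block (box 4) already contains {3, 4, 5}.
Removing those from 1–6 leaves {2, 6} as the candidates for r3c5.

2,6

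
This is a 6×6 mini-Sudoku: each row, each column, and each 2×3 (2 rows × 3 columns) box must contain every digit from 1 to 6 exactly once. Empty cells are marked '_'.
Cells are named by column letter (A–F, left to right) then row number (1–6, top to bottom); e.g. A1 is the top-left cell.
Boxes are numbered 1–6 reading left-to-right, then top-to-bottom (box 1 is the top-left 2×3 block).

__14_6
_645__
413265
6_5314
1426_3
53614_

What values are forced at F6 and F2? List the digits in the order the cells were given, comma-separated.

2,1

For F6:
  Row 6 already contains {1, 3, 4, 5, 6}.
  Column F already contains {3, 4, 5, 6}.
  Its 2×3 block (box 6) already contains {1, 3, 4, 6}.
  The only value from 1–6 not eliminated is 2, so F6 = 2.
For F2:
  Consider where 1 can go in row 2.
  A2 is out (column A already has a 1).
  E2 is out (column E already has a 1).
  So the only cell in row 2 that can hold 1 is F2.
  So F2 = 1.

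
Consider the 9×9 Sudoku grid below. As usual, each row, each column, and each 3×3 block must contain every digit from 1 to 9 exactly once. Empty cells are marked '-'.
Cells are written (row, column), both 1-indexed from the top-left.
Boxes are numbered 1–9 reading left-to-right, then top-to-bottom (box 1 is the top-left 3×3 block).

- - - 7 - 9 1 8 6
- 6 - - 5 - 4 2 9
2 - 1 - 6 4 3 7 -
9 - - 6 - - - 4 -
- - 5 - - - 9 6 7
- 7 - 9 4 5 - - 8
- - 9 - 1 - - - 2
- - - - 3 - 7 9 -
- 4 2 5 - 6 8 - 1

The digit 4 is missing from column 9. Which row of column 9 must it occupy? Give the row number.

8

Consider where 4 can go in column 9.
(3,9) is out (row 3 already has a 4).
(4,9) is out (row 4 already has a 4).
So the only cell in column 9 that can hold 4 is (8,9).
That is row 8.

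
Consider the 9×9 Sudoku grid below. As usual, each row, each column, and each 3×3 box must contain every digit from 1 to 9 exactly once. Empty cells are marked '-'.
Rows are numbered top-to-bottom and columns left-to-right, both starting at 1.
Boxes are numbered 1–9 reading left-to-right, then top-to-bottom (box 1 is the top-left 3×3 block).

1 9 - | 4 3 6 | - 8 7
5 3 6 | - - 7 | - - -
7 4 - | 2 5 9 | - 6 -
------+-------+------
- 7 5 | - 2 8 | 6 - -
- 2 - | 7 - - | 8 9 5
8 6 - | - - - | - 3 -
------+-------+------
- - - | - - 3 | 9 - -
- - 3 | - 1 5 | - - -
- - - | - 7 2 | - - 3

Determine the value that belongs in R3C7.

3

Cell R3C7 itself could take any of {1, 3} by direct elimination.
Consider where 3 can go in row 3.
R3C3 is out (column 3 already has a 3).
R3C9 is out (column 9 already has a 3).
So the only cell in row 3 that can hold 3 is R3C7.
Therefore R3C7 = 3.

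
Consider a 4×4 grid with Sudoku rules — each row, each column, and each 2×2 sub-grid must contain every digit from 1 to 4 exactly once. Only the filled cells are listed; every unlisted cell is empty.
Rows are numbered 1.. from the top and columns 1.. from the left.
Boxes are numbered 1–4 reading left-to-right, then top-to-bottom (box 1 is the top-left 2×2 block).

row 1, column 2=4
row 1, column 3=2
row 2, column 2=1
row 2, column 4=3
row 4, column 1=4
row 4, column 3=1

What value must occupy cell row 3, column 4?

4

Cell row 3, column 4 itself could take any of {2, 4} by direct elimination.
Consider where 4 can go in column 4.
row 1, column 4 is out (row 1 already has a 4).
row 4, column 4 is out (row 4 already has a 4).
So the only cell in column 4 that can hold 4 is row 3, column 4.
Therefore row 3, column 4 = 4.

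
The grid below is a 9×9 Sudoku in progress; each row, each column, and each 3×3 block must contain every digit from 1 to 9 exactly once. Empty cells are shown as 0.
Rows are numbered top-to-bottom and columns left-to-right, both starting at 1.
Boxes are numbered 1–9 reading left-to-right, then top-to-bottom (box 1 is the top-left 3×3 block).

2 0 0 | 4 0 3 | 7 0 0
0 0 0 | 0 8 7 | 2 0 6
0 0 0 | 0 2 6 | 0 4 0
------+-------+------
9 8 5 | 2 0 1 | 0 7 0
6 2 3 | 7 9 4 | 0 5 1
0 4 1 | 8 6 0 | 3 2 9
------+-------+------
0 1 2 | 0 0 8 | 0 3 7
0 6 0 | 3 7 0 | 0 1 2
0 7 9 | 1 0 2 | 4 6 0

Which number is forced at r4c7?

6

Row 4 already contains {1, 2, 5, 7, 8, 9}.
Column 7 already contains {2, 3, 4, 7}.
Its 3×3 block (box 6) already contains {1, 2, 3, 5, 7, 9}.
The only value from 1–9 not eliminated is 6, so r4c7 = 6.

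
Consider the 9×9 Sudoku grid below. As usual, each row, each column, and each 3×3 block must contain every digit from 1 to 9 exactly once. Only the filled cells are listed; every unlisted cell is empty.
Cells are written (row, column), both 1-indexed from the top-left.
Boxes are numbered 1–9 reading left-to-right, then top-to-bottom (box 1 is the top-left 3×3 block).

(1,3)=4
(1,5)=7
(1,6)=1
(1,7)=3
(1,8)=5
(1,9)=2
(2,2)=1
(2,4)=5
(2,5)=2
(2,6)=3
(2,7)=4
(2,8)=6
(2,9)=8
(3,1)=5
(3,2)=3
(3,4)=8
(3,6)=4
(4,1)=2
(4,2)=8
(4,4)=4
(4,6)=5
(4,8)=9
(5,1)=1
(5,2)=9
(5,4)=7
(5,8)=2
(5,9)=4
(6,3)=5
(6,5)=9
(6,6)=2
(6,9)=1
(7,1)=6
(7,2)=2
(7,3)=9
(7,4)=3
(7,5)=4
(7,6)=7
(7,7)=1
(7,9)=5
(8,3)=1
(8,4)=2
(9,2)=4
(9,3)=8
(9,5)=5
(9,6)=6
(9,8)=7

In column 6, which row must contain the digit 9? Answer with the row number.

8

Consider where 9 can go in column 6.
(5,6) is out (row 5 already has a 9).
So the only cell in column 6 that can hold 9 is (8,6).
That is row 8.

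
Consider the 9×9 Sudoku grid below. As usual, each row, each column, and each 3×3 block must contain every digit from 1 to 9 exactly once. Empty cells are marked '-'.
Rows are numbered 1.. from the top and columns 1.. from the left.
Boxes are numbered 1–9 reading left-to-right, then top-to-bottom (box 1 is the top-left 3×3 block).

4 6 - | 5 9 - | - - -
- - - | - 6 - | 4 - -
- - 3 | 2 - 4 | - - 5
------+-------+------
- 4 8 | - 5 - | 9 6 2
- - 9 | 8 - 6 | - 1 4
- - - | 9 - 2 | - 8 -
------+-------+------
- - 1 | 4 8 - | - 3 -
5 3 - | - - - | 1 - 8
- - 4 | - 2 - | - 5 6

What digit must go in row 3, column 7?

6

Cell row 3, column 7 itself could take any of {6, 7, 8} by direct elimination.
Consider where 6 can go in row 3.
row 3, column 1 is out (box 1 already has a 6).
row 3, column 2 is out (column 2 already has a 6).
row 3, column 5 is out (column 5 already has a 6).
row 3, column 8 is out (column 8 already has a 6).
So the only cell in row 3 that can hold 6 is row 3, column 7.
Therefore row 3, column 7 = 6.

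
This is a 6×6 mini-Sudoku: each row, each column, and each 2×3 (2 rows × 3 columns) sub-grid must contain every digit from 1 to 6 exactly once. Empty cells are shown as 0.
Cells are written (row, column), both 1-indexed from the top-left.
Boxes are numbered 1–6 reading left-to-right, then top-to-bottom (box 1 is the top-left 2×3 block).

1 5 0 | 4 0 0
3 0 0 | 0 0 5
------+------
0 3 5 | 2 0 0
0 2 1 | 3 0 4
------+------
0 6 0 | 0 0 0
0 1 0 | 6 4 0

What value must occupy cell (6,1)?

5

Cell (6,1) itself could take any of {2, 5} by direct elimination.
Consider where 5 can go in row 6.
(6,3) is out (column 3 already has a 5).
(6,6) is out (column 6 already has a 5).
So the only cell in row 6 that can hold 5 is (6,1).
Therefore (6,1) = 5.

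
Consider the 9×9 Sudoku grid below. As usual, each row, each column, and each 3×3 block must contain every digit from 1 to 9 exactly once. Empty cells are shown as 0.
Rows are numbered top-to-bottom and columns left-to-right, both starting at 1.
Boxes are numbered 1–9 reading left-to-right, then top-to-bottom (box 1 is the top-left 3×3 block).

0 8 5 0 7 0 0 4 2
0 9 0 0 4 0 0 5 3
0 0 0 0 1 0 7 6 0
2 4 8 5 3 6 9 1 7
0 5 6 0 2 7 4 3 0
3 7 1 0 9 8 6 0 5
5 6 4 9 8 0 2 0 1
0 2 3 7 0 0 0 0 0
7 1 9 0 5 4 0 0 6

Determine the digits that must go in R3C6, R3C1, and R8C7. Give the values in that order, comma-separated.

5,4,5

For R3C6:
  Consider where 5 can go in row 3.
  R3C1 is out (column 1 already has a 5).
  R3C2 is out (column 2 already has a 5).
  R3C3 is out (column 3 already has a 5).
  R3C4 is out (column 4 already has a 5).
  R3C9 is out (column 9 already has a 5).
  So the only cell in row 3 that can hold 5 is R3C6.
  So R3C6 = 5.
For R3C1:
  Row 3 already contains {1, 6, 7}.
  Column 1 already contains {2, 3, 5, 7}.
  Its 3×3 block (box 1) already contains {5, 8, 9}.
  The only value from 1–9 not eliminated is 4, so R3C1 = 4.
For R8C7:
  Consider where 5 can go in box 9.
  R7C8 is out (row 7 already has a 5).
  R8C8 is out (column 8 already has a 5).
  R8C9 is out (column 9 already has a 5).
  R9C7 is out (row 9 already has a 5).
  R9C8 is out (row 9 already has a 5).
  So the only cell in box 9 that can hold 5 is R8C7.
  So R8C7 = 5.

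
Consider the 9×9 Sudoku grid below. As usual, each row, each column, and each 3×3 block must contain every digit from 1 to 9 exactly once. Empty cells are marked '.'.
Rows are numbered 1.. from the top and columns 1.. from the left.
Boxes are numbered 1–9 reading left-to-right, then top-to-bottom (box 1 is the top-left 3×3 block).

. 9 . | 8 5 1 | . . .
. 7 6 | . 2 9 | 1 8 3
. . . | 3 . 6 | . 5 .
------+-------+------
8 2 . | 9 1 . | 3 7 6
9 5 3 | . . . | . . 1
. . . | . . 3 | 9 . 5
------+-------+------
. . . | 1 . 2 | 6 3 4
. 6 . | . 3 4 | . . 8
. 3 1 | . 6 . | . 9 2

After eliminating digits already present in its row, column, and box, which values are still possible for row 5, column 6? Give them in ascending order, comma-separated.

7,8

Row 5 already contains {1, 3, 5, 9}.
Column 6 already contains {1, 2, 3, 4, 6, 9}.
Its 3×3 block (box 5) already contains {1, 3, 9}.
Removing those from 1–9 leaves {7, 8} as the candidates for row 5, column 6.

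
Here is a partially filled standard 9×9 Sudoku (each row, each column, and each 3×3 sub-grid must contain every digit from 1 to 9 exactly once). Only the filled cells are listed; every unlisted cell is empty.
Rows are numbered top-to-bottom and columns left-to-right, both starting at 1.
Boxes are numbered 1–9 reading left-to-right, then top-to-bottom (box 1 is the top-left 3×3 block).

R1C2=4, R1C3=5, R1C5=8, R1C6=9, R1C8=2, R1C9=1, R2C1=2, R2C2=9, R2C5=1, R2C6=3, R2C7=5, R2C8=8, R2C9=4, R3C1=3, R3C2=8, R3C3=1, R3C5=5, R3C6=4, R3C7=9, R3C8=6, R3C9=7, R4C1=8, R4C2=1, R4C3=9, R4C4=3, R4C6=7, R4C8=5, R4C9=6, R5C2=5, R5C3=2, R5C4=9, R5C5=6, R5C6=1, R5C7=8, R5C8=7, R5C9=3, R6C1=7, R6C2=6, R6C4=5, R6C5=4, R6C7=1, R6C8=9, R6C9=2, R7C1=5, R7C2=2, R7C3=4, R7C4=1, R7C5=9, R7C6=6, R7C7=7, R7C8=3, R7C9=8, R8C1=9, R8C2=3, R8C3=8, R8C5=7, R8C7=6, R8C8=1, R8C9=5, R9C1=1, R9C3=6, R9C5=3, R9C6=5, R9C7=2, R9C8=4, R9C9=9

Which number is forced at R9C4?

Row 9 already contains {1, 2, 3, 4, 5, 6, 9}.
Column 4 already contains {1, 3, 5, 9}.
Its 3×3 block (box 8) already contains {1, 3, 5, 6, 7, 9}.
The only value from 1–9 not eliminated is 8, so R9C4 = 8.

8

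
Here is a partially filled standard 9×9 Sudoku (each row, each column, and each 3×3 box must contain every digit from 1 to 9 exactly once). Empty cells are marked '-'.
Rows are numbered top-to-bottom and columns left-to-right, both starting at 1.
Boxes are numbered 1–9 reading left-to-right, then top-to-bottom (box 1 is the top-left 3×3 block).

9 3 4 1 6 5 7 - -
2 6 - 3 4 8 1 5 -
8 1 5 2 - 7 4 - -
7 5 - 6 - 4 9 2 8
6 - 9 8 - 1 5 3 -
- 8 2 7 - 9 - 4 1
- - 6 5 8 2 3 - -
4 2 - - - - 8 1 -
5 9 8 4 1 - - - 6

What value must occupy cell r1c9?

Row 1 already contains {1, 3, 4, 5, 6, 7, 9}.
Column 9 already contains {1, 6, 8}.
Its 3×3 block (box 3) already contains {1, 4, 5, 7}.
The only value from 1–9 not eliminated is 2, so r1c9 = 2.

2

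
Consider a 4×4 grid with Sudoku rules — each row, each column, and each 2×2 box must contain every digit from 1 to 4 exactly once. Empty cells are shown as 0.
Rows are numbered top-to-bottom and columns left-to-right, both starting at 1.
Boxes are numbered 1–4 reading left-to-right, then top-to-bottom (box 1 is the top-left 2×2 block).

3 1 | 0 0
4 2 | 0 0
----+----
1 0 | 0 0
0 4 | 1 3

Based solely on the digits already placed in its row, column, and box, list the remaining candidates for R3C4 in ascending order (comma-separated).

Row 3 already contains {1}.
Column 4 already contains {3}.
Its 2×2 block (box 4) already contains {1, 3}.
Removing those from 1–4 leaves {2, 4} as the candidates for R3C4.

2,4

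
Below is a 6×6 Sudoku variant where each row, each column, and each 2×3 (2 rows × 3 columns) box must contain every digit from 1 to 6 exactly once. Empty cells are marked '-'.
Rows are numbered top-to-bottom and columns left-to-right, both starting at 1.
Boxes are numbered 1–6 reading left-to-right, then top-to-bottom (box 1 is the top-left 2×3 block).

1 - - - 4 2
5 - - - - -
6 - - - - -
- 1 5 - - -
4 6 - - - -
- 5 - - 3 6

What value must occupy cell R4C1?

Cell R4C1 itself could take any of {2, 3} by direct elimination.
Consider where 3 can go in column 1.
R6C1 is out (row 6 already has a 3).
So the only cell in column 1 that can hold 3 is R4C1.
Therefore R4C1 = 3.

3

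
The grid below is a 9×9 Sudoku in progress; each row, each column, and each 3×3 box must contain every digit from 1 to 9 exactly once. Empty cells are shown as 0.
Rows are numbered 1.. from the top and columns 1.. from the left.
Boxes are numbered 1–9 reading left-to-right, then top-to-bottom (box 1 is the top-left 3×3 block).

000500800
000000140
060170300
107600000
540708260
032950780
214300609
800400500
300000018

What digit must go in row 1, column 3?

Cell row 1, column 3 itself could take any of {1, 3, 9} by direct elimination.
Consider where 1 can go in column 3.
row 2, column 3 is out (row 2 already has a 1).
row 3, column 3 is out (row 3 already has a 1).
row 5, column 3 is out (box 4 already has a 1).
row 8, column 3 is out (box 7 already has a 1).
row 9, column 3 is out (row 9 already has a 1).
So the only cell in column 3 that can hold 1 is row 1, column 3.
Therefore row 1, column 3 = 1.

1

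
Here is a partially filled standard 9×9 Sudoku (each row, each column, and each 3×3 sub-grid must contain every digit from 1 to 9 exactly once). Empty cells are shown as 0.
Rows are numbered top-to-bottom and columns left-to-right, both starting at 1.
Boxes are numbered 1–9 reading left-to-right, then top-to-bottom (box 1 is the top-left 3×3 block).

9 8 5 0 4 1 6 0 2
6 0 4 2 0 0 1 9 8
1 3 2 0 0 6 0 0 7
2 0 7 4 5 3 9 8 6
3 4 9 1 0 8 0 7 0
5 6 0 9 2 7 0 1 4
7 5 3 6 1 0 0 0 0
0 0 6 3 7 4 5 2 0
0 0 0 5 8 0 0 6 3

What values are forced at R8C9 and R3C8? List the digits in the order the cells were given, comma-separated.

For R8C9:
  Consider where 1 can go in box 9.
  R7C7 is out (row 7 already has a 1).
  R7C8 is out (row 7 already has a 1).
  R7C9 is out (row 7 already has a 1).
  R9C7 is out (column 7 already has a 1).
  So the only cell in box 9 that can hold 1 is R8C9.
  So R8C9 = 1.
For R3C8:
  Consider where 5 can go in row 3.
  R3C4 is out (column 4 already has a 5).
  R3C5 is out (column 5 already has a 5).
  R3C7 is out (column 7 already has a 5).
  So the only cell in row 3 that can hold 5 is R3C8.
  So R3C8 = 5.

1,5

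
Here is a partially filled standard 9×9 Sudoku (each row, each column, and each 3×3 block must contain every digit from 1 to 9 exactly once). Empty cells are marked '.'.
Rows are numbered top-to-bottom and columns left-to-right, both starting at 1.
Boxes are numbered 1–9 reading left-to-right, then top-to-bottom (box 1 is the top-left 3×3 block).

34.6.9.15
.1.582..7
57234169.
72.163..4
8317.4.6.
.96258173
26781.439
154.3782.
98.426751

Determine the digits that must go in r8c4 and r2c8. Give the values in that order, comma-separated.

9,4

For r8c4:
  Row 8 already contains {1, 2, 3, 4, 5, 7, 8}.
  Column 4 already contains {1, 2, 3, 4, 5, 6, 7, 8}.
  Its 3×3 block (box 8) already contains {1, 2, 3, 4, 6, 7, 8}.
  The only value from 1–9 not eliminated is 9, so r8c4 = 9.
For r2c8:
  Row 2 already contains {1, 2, 5, 7, 8}.
  Column 8 already contains {1, 2, 3, 5, 6, 7, 9}.
  Its 3×3 block (box 3) already contains {1, 5, 6, 7, 9}.
  The only value from 1–9 not eliminated is 4, so r2c8 = 4.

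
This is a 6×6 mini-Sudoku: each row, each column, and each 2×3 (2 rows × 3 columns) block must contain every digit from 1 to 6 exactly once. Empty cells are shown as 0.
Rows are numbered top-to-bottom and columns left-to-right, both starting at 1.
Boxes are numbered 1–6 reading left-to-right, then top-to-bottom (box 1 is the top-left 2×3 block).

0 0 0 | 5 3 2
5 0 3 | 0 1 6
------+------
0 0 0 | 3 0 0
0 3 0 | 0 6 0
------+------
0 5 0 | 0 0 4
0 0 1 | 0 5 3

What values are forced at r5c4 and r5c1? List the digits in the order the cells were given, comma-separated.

For r5c4:
  Consider where 1 can go in box 6.
  r5c5 is out (column 5 already has a 1).
  r6c4 is out (row 6 already has a 1).
  So the only cell in box 6 that can hold 1 is r5c4.
  So r5c4 = 1.
For r5c1:
  Consider where 3 can go in box 5.
  r5c3 is out (column 3 already has a 3).
  r6c1 is out (row 6 already has a 3).
  r6c2 is out (row 6 already has a 3).
  So the only cell in box 5 that can hold 3 is r5c1.
  So r5c1 = 3.

1,3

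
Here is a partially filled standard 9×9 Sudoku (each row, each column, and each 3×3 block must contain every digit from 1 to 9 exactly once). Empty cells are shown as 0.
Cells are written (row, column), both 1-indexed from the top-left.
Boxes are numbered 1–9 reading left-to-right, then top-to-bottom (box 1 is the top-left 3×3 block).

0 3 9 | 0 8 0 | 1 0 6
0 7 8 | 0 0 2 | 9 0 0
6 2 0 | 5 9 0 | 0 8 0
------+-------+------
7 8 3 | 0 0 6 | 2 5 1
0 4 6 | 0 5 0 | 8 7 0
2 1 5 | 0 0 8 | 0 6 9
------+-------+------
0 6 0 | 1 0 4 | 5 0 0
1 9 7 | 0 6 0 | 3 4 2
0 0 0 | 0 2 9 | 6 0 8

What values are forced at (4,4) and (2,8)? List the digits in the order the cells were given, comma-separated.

For (4,4):
  Consider where 9 can go in row 4.
  (4,5) is out (column 5 already has a 9).
  So the only cell in row 4 that can hold 9 is (4,4).
  So (4,4) = 9.
For (2,8):
  Row 2 already contains {2, 7, 8, 9}.
  Column 8 already contains {4, 5, 6, 7, 8}.
  Its 3×3 block (box 3) already contains {1, 6, 8, 9}.
  The only value from 1–9 not eliminated is 3, so (2,8) = 3.

9,3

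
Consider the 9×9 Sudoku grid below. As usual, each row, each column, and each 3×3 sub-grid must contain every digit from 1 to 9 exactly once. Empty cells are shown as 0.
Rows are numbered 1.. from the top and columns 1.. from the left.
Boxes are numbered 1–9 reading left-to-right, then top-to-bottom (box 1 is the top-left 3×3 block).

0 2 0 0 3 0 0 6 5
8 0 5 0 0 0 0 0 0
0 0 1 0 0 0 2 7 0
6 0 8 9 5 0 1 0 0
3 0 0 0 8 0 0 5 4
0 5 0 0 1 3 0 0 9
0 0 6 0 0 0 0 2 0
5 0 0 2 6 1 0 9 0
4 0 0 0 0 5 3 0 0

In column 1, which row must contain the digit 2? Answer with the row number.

6

Consider where 2 can go in column 1.
row 1, column 1 is out (row 1 already has a 2).
row 3, column 1 is out (row 3 already has a 2).
row 7, column 1 is out (row 7 already has a 2).
So the only cell in column 1 that can hold 2 is row 6, column 1.
That is row 6.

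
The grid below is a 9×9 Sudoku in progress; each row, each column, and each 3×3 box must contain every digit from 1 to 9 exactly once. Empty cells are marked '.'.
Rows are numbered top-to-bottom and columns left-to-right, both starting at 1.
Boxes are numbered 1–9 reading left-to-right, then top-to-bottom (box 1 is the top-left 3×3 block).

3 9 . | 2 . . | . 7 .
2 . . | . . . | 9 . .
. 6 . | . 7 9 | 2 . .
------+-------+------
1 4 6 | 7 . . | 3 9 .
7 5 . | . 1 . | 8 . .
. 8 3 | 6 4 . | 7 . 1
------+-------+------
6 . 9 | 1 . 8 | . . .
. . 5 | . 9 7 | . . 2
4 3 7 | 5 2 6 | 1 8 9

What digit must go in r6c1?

9

Row 6 already contains {1, 3, 4, 6, 7, 8}.
Column 1 already contains {1, 2, 3, 4, 6, 7}.
Its 3×3 block (box 4) already contains {1, 3, 4, 5, 6, 7, 8}.
The only value from 1–9 not eliminated is 9, so r6c1 = 9.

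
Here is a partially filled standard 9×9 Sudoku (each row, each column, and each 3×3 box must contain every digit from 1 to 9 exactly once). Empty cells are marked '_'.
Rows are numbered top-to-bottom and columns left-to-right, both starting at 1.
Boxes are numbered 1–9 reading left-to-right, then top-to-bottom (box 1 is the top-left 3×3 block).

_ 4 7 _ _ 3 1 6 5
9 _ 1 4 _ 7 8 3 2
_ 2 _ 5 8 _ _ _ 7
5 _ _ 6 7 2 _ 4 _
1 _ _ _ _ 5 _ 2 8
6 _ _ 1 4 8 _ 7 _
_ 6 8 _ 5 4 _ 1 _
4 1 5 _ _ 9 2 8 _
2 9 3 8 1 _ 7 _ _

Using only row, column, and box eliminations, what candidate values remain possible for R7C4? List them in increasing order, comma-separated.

Row 7 already contains {1, 4, 5, 6, 8}.
Column 4 already contains {1, 4, 5, 6, 8}.
Its 3×3 block (box 8) already contains {1, 4, 5, 8, 9}.
Removing those from 1–9 leaves {2, 3, 7} as the candidates for R7C4.

2,3,7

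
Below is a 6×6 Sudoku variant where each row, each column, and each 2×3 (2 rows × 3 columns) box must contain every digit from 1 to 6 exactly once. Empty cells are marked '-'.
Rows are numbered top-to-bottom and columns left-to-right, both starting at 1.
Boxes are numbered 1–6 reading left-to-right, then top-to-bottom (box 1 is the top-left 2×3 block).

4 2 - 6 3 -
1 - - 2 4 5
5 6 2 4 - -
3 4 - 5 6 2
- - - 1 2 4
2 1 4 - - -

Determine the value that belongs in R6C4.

Row 6 already contains {1, 2, 4}.
Column 4 already contains {1, 2, 4, 5, 6}.
Its 2×3 block (box 6) already contains {1, 2, 4}.
The only value from 1–6 not eliminated is 3, so R6C4 = 3.

3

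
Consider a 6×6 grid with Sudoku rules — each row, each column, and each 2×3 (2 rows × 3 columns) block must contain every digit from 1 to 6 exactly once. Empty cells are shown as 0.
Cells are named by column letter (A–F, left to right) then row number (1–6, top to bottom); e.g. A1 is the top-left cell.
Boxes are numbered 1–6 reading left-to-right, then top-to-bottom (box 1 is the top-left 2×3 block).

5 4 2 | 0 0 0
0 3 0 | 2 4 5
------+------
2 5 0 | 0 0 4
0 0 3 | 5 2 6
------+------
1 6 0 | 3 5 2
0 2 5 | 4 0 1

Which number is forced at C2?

1

Cell C2 itself could take any of {1, 6} by direct elimination.
Consider where 1 can go in box 1.
A2 is out (column A already has a 1).
So the only cell in box 1 that can hold 1 is C2.
Therefore C2 = 1.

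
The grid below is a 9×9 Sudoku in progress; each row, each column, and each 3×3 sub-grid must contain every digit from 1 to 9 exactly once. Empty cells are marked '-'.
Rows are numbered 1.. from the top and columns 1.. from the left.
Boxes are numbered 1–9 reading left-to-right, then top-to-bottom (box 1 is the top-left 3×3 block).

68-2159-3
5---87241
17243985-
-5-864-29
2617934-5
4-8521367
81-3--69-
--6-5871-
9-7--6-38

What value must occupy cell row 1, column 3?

Row 1 already contains {1, 2, 3, 5, 6, 8, 9}.
Column 3 already contains {1, 2, 6, 7, 8}.
Its 3×3 block (box 1) already contains {1, 2, 5, 6, 7, 8}.
The only value from 1–9 not eliminated is 4, so row 1, column 3 = 4.

4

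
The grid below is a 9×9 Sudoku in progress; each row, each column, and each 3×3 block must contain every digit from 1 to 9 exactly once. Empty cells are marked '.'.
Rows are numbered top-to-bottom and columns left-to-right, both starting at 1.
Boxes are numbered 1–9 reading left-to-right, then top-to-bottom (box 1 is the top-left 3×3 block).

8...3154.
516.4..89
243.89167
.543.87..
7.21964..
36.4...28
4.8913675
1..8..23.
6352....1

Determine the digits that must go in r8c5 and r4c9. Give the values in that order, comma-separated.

For r8c5:
  Consider where 6 can go in box 8.
  r8c6 is out (column 6 already has a 6).
  r9c5 is out (row 9 already has a 6).
  r9c6 is out (row 9 already has a 6).
  So the only cell in box 8 that can hold 6 is r8c5.
  So r8c5 = 6.
For r4c9:
  Row 4 already contains {3, 4, 5, 7, 8}.
  Column 9 already contains {1, 5, 7, 8, 9}.
  Its 3×3 block (box 6) already contains {2, 4, 7, 8}.
  The only value from 1–9 not eliminated is 6, so r4c9 = 6.

6,6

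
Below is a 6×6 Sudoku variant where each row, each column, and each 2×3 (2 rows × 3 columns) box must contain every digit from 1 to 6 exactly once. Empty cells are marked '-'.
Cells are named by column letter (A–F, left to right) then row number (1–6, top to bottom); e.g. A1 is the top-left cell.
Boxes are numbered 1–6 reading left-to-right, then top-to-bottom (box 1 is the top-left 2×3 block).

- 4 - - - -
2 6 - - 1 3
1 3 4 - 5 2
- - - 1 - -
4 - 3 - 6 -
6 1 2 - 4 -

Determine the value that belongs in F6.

Row 6 already contains {1, 2, 4, 6}.
Column F already contains {2, 3}.
Its 2×3 block (box 6) already contains {4, 6}.
The only value from 1–6 not eliminated is 5, so F6 = 5.

5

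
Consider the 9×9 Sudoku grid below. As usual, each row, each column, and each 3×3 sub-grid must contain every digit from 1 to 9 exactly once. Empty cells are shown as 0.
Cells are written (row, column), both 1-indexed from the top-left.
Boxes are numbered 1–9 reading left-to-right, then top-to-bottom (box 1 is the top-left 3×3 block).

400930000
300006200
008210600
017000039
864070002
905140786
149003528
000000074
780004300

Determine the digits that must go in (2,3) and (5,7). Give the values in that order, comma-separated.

For (2,3):
  Row 2 already contains {2, 3, 6}.
  Column 3 already contains {4, 5, 7, 8, 9}.
  Its 3×3 block (box 1) already contains {3, 4, 8}.
  The only value from 1–9 not eliminated is 1, so (2,3) = 1.
For (5,7):
  Row 5 already contains {2, 4, 6, 7, 8}.
  Column 7 already contains {2, 3, 5, 6, 7}.
  Its 3×3 block (box 6) already contains {2, 3, 6, 7, 8, 9}.
  The only value from 1–9 not eliminated is 1, so (5,7) = 1.

1,1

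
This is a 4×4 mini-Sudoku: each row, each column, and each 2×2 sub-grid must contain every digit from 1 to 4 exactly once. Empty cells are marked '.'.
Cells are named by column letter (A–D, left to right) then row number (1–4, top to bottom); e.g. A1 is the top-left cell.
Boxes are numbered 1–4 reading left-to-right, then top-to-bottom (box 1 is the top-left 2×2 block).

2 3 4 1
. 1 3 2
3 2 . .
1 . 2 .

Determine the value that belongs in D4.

3

Cell D4 itself could take any of {3, 4} by direct elimination.
Consider where 3 can go in box 4.
C3 is out (row 3 already has a 3).
D3 is out (row 3 already has a 3).
So the only cell in box 4 that can hold 3 is D4.
Therefore D4 = 3.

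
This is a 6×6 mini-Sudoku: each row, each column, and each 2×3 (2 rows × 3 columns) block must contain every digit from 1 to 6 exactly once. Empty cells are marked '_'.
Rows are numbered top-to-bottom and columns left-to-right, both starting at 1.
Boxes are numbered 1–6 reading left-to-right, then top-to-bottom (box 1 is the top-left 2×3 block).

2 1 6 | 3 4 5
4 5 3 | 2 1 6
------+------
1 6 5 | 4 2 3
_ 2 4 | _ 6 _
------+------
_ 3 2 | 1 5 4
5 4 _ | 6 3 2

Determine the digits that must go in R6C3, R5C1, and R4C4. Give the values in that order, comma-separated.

1,6,5

For R6C3:
  Row 6 already contains {2, 3, 4, 5, 6}.
  Column 3 already contains {2, 3, 4, 5, 6}.
  Its 2×3 block (box 5) already contains {2, 3, 4, 5}.
  The only value from 1–6 not eliminated is 1, so R6C3 = 1.
For R5C1:
  Row 5 already contains {1, 2, 3, 4, 5}.
  Column 1 already contains {1, 2, 4, 5}.
  Its 2×3 block (box 5) already contains {2, 3, 4, 5}.
  The only value from 1–6 not eliminated is 6, so R5C1 = 6.
For R4C4:
  Row 4 already contains {2, 4, 6}.
  Column 4 already contains {1, 2, 3, 4, 6}.
  Its 2×3 block (box 4) already contains {2, 3, 4, 6}.
  The only value from 1–6 not eliminated is 5, so R4C4 = 5.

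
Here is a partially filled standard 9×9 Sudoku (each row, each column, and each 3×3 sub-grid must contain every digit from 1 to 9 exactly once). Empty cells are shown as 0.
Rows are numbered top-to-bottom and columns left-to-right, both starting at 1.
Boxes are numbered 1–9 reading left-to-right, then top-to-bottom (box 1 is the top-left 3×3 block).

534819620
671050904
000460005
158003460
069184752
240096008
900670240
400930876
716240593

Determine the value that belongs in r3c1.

8

Row 3 already contains {4, 5, 6}.
Column 1 already contains {1, 2, 4, 5, 6, 7, 9}.
Its 3×3 block (box 1) already contains {1, 3, 4, 5, 6, 7}.
The only value from 1–9 not eliminated is 8, so r3c1 = 8.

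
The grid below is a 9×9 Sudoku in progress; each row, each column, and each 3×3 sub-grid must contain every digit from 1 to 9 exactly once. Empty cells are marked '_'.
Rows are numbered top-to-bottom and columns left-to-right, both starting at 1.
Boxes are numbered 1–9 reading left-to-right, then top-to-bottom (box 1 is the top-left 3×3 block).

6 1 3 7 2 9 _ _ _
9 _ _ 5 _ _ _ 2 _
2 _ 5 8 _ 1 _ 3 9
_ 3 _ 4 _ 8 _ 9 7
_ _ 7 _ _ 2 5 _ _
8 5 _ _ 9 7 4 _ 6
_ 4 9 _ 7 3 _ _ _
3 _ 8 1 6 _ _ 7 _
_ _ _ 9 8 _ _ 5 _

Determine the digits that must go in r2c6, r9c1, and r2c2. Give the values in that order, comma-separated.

6,7,8

For r2c6:
  Consider where 6 can go in box 2.
  r2c5 is out (column 5 already has a 6).
  r3c5 is out (column 5 already has a 6).
  So the only cell in box 2 that can hold 6 is r2c6.
  So r2c6 = 6.
For r9c1:
  Consider where 7 can go in column 1.
  r4c1 is out (row 4 already has a 7).
  r5c1 is out (row 5 already has a 7).
  r7c1 is out (row 7 already has a 7).
  So the only cell in column 1 that can hold 7 is r9c1.
  So r9c1 = 7.
For r2c2:
  Consider where 8 can go in column 2.
  r3c2 is out (row 3 already has a 8).
  r5c2 is out (box 4 already has a 8).
  r8c2 is out (row 8 already has a 8).
  r9c2 is out (row 9 already has a 8).
  So the only cell in column 2 that can hold 8 is r2c2.
  So r2c2 = 8.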